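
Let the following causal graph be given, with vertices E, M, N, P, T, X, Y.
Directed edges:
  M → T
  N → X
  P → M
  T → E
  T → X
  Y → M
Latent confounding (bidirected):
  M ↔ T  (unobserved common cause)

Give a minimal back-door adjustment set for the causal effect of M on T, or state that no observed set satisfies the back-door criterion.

desc(M)\{M}={E,T,X}; candidates ⊆ {N,P,Y}.
M↔T: latent back-door arc(s) into M.
size 0: {}; under {} M still reaches {E,P,T,X,Y} ∋ T.
size 1: {N}, {P}, {Y}; under {N} M still reaches {E,P,T,X,Y} ∋ T.
size 2: {N,P}, {N,Y}, {P,Y}; under {N,P} M still reaches {E,T,X,Y} ∋ T.
M↔T cannot be blocked by any observed set — no back-door set.

M→T: no observed back-door set.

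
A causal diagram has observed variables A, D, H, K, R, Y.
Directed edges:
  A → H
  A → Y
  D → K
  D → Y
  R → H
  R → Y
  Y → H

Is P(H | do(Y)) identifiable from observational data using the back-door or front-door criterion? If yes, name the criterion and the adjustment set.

desc(Y)\{Y}={H}; candidates ⊆ {A,D,K,R}.
size 0: {}; under {} Y still reaches {A,D,H,K,R} ∋ H.
size 1: {A}, {D}, {K} …(+1); under {A} Y still reaches {D,H,K,R} ∋ H.
{A,R}: Y⊥H given {A,R} in G with Y→· removed — back-door holds.
P(H|do(Y)) = Σ_{A,R} P(H|Y,A,R)·P(A,R).

P(H|do(Y)): backdoor, adjust for {A, R}.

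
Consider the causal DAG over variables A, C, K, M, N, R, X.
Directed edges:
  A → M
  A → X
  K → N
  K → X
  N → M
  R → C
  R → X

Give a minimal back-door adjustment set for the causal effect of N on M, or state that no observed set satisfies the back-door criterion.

N→M: minimal back-door set ∅.

desc(N)\{N}={M}; candidates ⊆ {A,C,K,R,X}.
∅: N⊥M given ∅ in G with N→· removed — back-door holds.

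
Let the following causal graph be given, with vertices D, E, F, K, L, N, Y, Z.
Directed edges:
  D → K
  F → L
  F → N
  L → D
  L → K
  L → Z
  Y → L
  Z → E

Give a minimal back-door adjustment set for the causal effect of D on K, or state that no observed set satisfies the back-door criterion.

D→K: minimal back-door set {L}.

desc(D)\{D}={K}; candidates ⊆ {E,F,L,N,Y,Z}.
size 0: {}; under {} D still reaches {E,F,K,L,N,Y,Z} ∋ K.
{L}: D⊥K given {L} in G with D→· removed — back-door holds.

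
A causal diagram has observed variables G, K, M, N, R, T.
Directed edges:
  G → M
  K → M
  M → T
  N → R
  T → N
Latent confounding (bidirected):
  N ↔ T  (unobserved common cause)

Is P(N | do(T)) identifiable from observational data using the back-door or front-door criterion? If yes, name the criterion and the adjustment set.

desc(T)\{T}={N,R}; candidates ⊆ {G,K,M}.
T↔N: latent back-door arc(s) into T.
size 0: {}; under {} T still reaches {G,K,M,N,R} ∋ N.
size 1: {G}, {K}, {M}; under {G} T still reaches {K,M,N,R} ∋ N.
size 2: {G,K}, {G,M}, {K,M}; under {G,K} T still reaches {M,N,R} ∋ N.
T↔N cannot be blocked by any observed set — no back-door set.
No mediator lies on a directed T→…→N path.
Neither criterion identifies P(N|do(T)) in this graph.

P(N|do(T)): not identifiable (no BD/FD set).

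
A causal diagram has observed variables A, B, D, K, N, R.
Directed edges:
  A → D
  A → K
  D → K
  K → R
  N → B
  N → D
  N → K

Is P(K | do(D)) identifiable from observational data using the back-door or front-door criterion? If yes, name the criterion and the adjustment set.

P(K|do(D)): backdoor, adjust for {A, N}.

desc(D)\{D}={K,R}; candidates ⊆ {A,B,N}.
size 0: {}; under {} D still reaches {A,B,K,N,R} ∋ K.
size 1: {A}, {B}, {N}; under {A} D still reaches {B,K,N,R} ∋ K.
{A,N}: D⊥K given {A,N} in G with D→· removed — back-door holds.
P(K|do(D)) = Σ_{A,N} P(K|D,A,N)·P(A,N).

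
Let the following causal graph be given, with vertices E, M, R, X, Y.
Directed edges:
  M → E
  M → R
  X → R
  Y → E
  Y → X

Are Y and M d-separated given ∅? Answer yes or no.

Yes — Y ⊥ M | ∅.

Bayes-Ball from Y | ∅ reaches {E,R,X}.
M ∉ reach(Y|∅) ⇒ Y ⊥ M | ∅.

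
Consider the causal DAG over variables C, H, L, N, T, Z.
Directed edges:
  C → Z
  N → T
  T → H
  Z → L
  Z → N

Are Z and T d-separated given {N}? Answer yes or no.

Bayes-Ball from Z | {N} reaches {C,L}.
T ∉ reach(Z|{N}) ⇒ Z ⊥ T | {N}.

Yes — Z ⊥ T | {N}.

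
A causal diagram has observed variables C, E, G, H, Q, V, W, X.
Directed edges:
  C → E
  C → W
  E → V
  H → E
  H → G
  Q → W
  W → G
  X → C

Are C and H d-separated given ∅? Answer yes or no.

Bayes-Ball from C | ∅ reaches {E,G,V,W,X}.
H ∉ reach(C|∅) ⇒ C ⊥ H | ∅.

Yes — C ⊥ H | ∅.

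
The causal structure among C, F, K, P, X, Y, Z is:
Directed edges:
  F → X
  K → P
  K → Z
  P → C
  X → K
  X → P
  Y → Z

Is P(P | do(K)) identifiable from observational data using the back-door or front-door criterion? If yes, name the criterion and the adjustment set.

P(P|do(K)): backdoor, adjust for {X}.

desc(K)\{K}={C,P,Z}; candidates ⊆ {F,X,Y}.
size 0: {}; under {} K still reaches {C,F,P,X} ∋ P.
{X}: K⊥P given {X} in G with K→· removed — back-door holds.
P(P|do(K)) = Σ_{X} P(P|K,X)·P(X).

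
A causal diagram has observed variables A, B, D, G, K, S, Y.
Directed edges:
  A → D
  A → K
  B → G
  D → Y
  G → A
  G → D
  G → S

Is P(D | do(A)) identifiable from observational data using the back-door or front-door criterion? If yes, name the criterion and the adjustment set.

P(D|do(A)): backdoor, adjust for {G}.

desc(A)\{A}={D,K,Y}; candidates ⊆ {B,G,S}.
size 0: {}; under {} A still reaches {B,D,G,S,Y} ∋ D.
{G}: A⊥D given {G} in G with A→· removed — back-door holds.
P(D|do(A)) = Σ_{G} P(D|A,G)·P(G).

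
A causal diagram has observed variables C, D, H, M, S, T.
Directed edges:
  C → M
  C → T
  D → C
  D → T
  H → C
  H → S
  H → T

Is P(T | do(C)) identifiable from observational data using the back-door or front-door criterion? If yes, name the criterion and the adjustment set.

desc(C)\{C}={M,T}; candidates ⊆ {D,H,S}.
size 0: {}; under {} C still reaches {D,H,S,T} ∋ T.
size 1: {D}, {H}, {S}; under {D} C still reaches {H,S,T} ∋ T.
{D,H}: C⊥T given {D,H} in G with C→· removed — back-door holds.
P(T|do(C)) = Σ_{D,H} P(T|C,D,H)·P(D,H).

P(T|do(C)): backdoor, adjust for {D, H}.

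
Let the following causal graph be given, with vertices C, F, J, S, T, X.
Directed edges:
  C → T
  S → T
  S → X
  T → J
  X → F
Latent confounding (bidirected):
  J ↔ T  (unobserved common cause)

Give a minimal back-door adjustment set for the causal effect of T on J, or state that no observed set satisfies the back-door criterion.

desc(T)\{T}={J}; candidates ⊆ {C,F,S,X}.
T↔J: latent back-door arc(s) into T.
size 0: {}; under {} T still reaches {C,F,J,S,X} ∋ J.
size 1: {C}, {F}, {S} …(+1); under {C} T still reaches {F,J,S,X} ∋ J.
size 2: {C,F}, {C,S}, {C,X} …(+3); under {C,F} T still reaches {J,S,X} ∋ J.
T↔J cannot be blocked by any observed set — no back-door set.

T→J: no observed back-door set.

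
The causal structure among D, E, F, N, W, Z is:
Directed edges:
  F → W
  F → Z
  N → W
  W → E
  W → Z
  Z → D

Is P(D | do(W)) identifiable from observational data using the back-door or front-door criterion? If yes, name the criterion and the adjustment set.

P(D|do(W)): backdoor, adjust for {F}.

desc(W)\{W}={D,E,Z}; candidates ⊆ {F,N}.
size 0: {}; under {} W still reaches {D,F,N,Z} ∋ D.
{F}: W⊥D given {F} in G with W→· removed — back-door holds.
P(D|do(W)) = Σ_{F} P(D|W,F)·P(F).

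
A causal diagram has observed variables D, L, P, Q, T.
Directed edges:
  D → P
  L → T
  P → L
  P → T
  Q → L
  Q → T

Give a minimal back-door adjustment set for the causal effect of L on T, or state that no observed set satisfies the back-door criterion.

L→T: minimal back-door set {P, Q}.

desc(L)\{L}={T}; candidates ⊆ {D,P,Q}.
size 0: {}; under {} L still reaches {D,P,Q,T} ∋ T.
size 1: {D}, {P}, {Q}; under {D} L still reaches {P,Q,T} ∋ T.
{P,Q}: L⊥T given {P,Q} in G with L→· removed — back-door holds.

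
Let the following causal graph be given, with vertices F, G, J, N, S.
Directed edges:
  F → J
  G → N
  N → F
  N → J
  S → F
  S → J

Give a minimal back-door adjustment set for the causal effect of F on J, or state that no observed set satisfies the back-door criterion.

desc(F)\{F}={J}; candidates ⊆ {G,N,S}.
size 0: {}; under {} F still reaches {G,J,N,S} ∋ J.
size 1: {G}, {N}, {S}; under {G} F still reaches {J,N,S} ∋ J.
{N,S}: F⊥J given {N,S} in G with F→· removed — back-door holds.

F→J: minimal back-door set {N, S}.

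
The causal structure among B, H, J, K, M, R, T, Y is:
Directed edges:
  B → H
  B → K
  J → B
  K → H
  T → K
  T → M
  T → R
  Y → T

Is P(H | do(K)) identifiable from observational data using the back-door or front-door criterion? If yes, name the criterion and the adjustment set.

P(H|do(K)): backdoor, adjust for {B}.

desc(K)\{K}={H}; candidates ⊆ {B,J,M,R,T,Y}.
size 0: {}; under {} K still reaches {B,H,J,M,R,T,Y} ∋ H.
{B}: K⊥H given {B} in G with K→· removed — back-door holds.
P(H|do(K)) = Σ_{B} P(H|K,B)·P(B).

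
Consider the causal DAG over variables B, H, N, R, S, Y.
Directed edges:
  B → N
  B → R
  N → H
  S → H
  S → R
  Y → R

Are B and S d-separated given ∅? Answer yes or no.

Bayes-Ball from B | ∅ reaches {H,N,R}.
S ∉ reach(B|∅) ⇒ B ⊥ S | ∅.

Yes — B ⊥ S | ∅.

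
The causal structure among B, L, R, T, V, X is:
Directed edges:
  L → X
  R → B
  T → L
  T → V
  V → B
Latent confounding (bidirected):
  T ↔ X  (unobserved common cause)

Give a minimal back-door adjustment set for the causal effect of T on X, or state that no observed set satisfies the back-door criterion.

desc(T)\{T}={B,L,V,X}; candidates ⊆ {R}.
T↔X: latent back-door arc(s) into T.
size 0: {}; under {} T still reaches {X} ∋ X.
size 1: {R}; under {R} T still reaches {X} ∋ X.
T↔X cannot be blocked by any observed set — no back-door set.

T→X: no observed back-door set.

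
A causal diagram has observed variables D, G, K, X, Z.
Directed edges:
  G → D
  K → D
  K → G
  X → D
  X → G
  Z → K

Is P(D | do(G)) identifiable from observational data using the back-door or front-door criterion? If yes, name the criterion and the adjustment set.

P(D|do(G)): backdoor, adjust for {K, X}.

desc(G)\{G}={D}; candidates ⊆ {K,X,Z}.
size 0: {}; under {} G still reaches {D,K,X,Z} ∋ D.
size 1: {K}, {X}, {Z}; under {K} G still reaches {D,X} ∋ D.
{K,X}: G⊥D given {K,X} in G with G→· removed — back-door holds.
P(D|do(G)) = Σ_{K,X} P(D|G,K,X)·P(K,X).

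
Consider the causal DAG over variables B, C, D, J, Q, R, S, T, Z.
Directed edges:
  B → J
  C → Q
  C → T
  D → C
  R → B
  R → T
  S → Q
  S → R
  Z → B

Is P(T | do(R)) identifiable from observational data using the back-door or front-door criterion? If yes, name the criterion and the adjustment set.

P(T|do(R)): backdoor, adjust for ∅.

desc(R)\{R}={B,J,T}; candidates ⊆ {C,D,Q,S,Z}.
∅: R⊥T given ∅ in G with R→· removed — back-door holds.
P(T|do(R)) = P(T|R) — no adjustment needed.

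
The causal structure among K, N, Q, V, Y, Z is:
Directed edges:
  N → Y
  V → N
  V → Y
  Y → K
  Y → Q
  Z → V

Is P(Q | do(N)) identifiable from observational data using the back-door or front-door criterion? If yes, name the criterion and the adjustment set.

P(Q|do(N)): backdoor, adjust for {V}.

desc(N)\{N}={K,Q,Y}; candidates ⊆ {V,Z}.
size 0: {}; under {} N still reaches {K,Q,V,Y,Z} ∋ Q.
{V}: N⊥Q given {V} in G with N→· removed — back-door holds.
P(Q|do(N)) = Σ_{V} P(Q|N,V)·P(V).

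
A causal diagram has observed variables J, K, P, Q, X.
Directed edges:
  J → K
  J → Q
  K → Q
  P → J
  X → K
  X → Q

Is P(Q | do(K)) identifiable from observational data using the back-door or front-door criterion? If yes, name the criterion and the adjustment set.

desc(K)\{K}={Q}; candidates ⊆ {J,P,X}.
size 0: {}; under {} K still reaches {J,P,Q,X} ∋ Q.
size 1: {J}, {P}, {X}; under {J} K still reaches {Q,X} ∋ Q.
{J,X}: K⊥Q given {J,X} in G with K→· removed — back-door holds.
P(Q|do(K)) = Σ_{J,X} P(Q|K,J,X)·P(J,X).

P(Q|do(K)): backdoor, adjust for {J, X}.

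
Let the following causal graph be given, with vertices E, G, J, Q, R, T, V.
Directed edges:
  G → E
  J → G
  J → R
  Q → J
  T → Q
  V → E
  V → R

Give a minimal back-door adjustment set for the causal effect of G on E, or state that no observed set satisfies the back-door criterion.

desc(G)\{G}={E}; candidates ⊆ {J,Q,R,T,V}.
∅: G⊥E given ∅ in G with G→· removed — back-door holds.

G→E: minimal back-door set ∅.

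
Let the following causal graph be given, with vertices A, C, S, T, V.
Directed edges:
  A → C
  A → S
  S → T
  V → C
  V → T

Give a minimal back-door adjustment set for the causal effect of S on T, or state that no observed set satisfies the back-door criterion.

desc(S)\{S}={T}; candidates ⊆ {A,C,V}.
∅: S⊥T given ∅ in G with S→· removed — back-door holds.

S→T: minimal back-door set ∅.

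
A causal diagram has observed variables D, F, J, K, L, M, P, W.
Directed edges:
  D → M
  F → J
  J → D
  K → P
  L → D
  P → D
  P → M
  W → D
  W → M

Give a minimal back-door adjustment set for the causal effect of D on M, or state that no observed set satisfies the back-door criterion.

D→M: minimal back-door set {P, W}.

desc(D)\{D}={M}; candidates ⊆ {F,J,K,L,P,W}.
size 0: {}; under {} D still reaches {F,J,K,L,M,P,W} ∋ M.
size 1: {F}, {J}, {K} …(+3); under {F} D still reaches {J,K,L,M,P,W} ∋ M.
{P,W}: D⊥M given {P,W} in G with D→· removed — back-door holds.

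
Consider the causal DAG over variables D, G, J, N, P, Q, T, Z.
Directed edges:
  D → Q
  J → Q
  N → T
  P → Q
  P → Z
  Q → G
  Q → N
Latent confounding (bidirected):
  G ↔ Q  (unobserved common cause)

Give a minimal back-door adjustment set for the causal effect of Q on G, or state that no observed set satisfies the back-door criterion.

Q→G: no observed back-door set.

desc(Q)\{Q}={G,N,T}; candidates ⊆ {D,J,P,Z}.
Q↔G: latent back-door arc(s) into Q.
size 0: {}; under {} Q still reaches {D,G,J,P,Z} ∋ G.
size 1: {D}, {J}, {P} …(+1); under {D} Q still reaches {G,J,P,Z} ∋ G.
size 2: {D,J}, {D,P}, {D,Z} …(+3); under {D,J} Q still reaches {G,P,Z} ∋ G.
Q↔G cannot be blocked by any observed set — no back-door set.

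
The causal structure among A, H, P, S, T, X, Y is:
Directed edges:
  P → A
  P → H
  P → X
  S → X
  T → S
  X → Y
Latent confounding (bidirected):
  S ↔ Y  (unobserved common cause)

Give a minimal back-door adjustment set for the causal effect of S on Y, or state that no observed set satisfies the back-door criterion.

desc(S)\{S}={X,Y}; candidates ⊆ {A,H,P,T}.
S↔Y: latent back-door arc(s) into S.
size 0: {}; under {} S still reaches {T,Y} ∋ Y.
size 1: {A}, {H}, {P} …(+1); under {A} S still reaches {T,Y} ∋ Y.
size 2: {A,H}, {A,P}, {A,T} …(+3); under {A,H} S still reaches {T,Y} ∋ Y.
S↔Y cannot be blocked by any observed set — no back-door set.

S→Y: no observed back-door set.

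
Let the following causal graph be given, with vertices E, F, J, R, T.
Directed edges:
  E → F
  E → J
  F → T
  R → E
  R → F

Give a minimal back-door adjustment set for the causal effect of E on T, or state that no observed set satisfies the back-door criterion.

E→T: minimal back-door set {R}.

desc(E)\{E}={F,J,T}; candidates ⊆ {R}.
size 0: {}; under {} E still reaches {F,R,T} ∋ T.
{R}: E⊥T given {R} in G with E→· removed — back-door holds.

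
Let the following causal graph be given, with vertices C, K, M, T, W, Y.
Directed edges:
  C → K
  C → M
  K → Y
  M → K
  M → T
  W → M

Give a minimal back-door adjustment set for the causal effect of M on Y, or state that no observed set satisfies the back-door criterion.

M→Y: minimal back-door set {C}.

desc(M)\{M}={K,T,Y}; candidates ⊆ {C,W}.
size 0: {}; under {} M still reaches {C,K,W,Y} ∋ Y.
{C}: M⊥Y given {C} in G with M→· removed — back-door holds.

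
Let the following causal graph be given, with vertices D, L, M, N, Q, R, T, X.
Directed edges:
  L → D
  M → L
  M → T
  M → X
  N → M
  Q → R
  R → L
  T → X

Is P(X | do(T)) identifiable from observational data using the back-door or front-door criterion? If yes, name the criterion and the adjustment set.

desc(T)\{T}={X}; candidates ⊆ {D,L,M,N,Q,R}.
size 0: {}; under {} T still reaches {D,L,M,N,X} ∋ X.
{M}: T⊥X given {M} in G with T→· removed — back-door holds.
P(X|do(T)) = Σ_{M} P(X|T,M)·P(M).

P(X|do(T)): backdoor, adjust for {M}.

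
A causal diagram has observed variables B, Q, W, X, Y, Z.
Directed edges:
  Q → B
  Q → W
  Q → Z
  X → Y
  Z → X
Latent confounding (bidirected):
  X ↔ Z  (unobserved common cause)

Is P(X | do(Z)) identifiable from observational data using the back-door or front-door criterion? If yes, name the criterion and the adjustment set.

desc(Z)\{Z}={X,Y}; candidates ⊆ {B,Q,W}.
Z↔X: latent back-door arc(s) into Z.
size 0: {}; under {} Z still reaches {B,Q,W,X,Y} ∋ X.
size 1: {B}, {Q}, {W}; under {B} Z still reaches {Q,W,X,Y} ∋ X.
size 2: {B,Q}, {B,W}, {Q,W}; under {B,Q} Z still reaches {X,Y} ∋ X.
Z↔X cannot be blocked by any observed set — no back-door set.
No mediator lies on a directed Z→…→X path.
Neither criterion identifies P(X|do(Z)) in this graph.

P(X|do(Z)): not identifiable (no BD/FD set).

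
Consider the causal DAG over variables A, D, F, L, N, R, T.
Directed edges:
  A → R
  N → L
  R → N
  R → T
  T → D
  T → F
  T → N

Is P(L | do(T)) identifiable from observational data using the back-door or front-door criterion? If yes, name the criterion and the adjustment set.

P(L|do(T)): backdoor, adjust for {R}.

desc(T)\{T}={D,F,L,N}; candidates ⊆ {A,R}.
size 0: {}; under {} T still reaches {A,L,N,R} ∋ L.
{R}: T⊥L given {R} in G with T→· removed — back-door holds.
P(L|do(T)) = Σ_{R} P(L|T,R)·P(R).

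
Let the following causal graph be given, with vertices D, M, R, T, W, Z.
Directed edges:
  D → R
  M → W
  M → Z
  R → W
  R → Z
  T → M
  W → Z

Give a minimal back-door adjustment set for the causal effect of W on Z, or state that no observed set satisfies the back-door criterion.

desc(W)\{W}={Z}; candidates ⊆ {D,M,R,T}.
size 0: {}; under {} W still reaches {D,M,R,T,Z} ∋ Z.
size 1: {D}, {M}, {R} …(+1); under {D} W still reaches {M,R,T,Z} ∋ Z.
{M,R}: W⊥Z given {M,R} in G with W→· removed — back-door holds.

W→Z: minimal back-door set {M, R}.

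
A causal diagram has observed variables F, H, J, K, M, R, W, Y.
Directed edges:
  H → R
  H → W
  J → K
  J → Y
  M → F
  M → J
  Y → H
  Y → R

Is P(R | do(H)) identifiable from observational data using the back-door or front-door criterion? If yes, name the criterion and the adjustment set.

P(R|do(H)): backdoor, adjust for {Y}.

desc(H)\{H}={R,W}; candidates ⊆ {F,J,K,M,Y}.
size 0: {}; under {} H still reaches {F,J,K,M,R,Y} ∋ R.
{Y}: H⊥R given {Y} in G with H→· removed — back-door holds.
P(R|do(H)) = Σ_{Y} P(R|H,Y)·P(Y).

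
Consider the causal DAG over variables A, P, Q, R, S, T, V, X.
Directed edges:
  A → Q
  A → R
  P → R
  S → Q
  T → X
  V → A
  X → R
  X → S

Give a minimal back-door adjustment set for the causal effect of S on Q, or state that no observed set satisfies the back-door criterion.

desc(S)\{S}={Q}; candidates ⊆ {A,P,R,T,V,X}.
∅: S⊥Q given ∅ in G with S→· removed — back-door holds.

S→Q: minimal back-door set ∅.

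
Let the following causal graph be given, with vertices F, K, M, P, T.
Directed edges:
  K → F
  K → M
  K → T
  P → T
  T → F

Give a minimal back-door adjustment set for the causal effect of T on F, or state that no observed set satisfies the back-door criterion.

T→F: minimal back-door set {K}.

desc(T)\{T}={F}; candidates ⊆ {K,M,P}.
size 0: {}; under {} T still reaches {F,K,M,P} ∋ F.
{K}: T⊥F given {K} in G with T→· removed — back-door holds.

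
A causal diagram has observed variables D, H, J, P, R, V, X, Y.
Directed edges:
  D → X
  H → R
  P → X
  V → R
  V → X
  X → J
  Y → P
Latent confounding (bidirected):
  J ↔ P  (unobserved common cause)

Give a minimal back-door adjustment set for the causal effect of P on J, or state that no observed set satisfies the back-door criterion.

desc(P)\{P}={J,X}; candidates ⊆ {D,H,R,V,Y}.
P↔J: latent back-door arc(s) into P.
size 0: {}; under {} P still reaches {J,Y} ∋ J.
size 1: {D}, {H}, {R} …(+2); under {D} P still reaches {J,Y} ∋ J.
size 2: {D,H}, {D,R}, {D,V} …(+7); under {D,H} P still reaches {J,Y} ∋ J.
P↔J cannot be blocked by any observed set — no back-door set.

P→J: no observed back-door set.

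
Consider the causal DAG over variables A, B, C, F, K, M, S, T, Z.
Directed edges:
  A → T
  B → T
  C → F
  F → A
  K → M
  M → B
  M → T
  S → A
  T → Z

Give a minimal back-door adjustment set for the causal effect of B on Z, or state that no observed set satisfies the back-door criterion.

desc(B)\{B}={T,Z}; candidates ⊆ {A,C,F,K,M,S}.
size 0: {}; under {} B still reaches {K,M,T,Z} ∋ Z.
{M}: B⊥Z given {M} in G with B→· removed — back-door holds.

B→Z: minimal back-door set {M}.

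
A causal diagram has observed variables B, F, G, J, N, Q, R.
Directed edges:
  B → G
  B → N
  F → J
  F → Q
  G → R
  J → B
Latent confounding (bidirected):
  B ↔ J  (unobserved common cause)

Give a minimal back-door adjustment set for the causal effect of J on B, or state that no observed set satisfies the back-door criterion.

desc(J)\{J}={B,G,N,R}; candidates ⊆ {F,Q}.
J↔B: latent back-door arc(s) into J.
size 0: {}; under {} J still reaches {B,F,G,N,Q,R} ∋ B.
size 1: {F}, {Q}; under {F} J still reaches {B,G,N,R} ∋ B.
size 2: {F,Q}; under {F,Q} J still reaches {B,G,N,R} ∋ B.
J↔B cannot be blocked by any observed set — no back-door set.

J→B: no observed back-door set.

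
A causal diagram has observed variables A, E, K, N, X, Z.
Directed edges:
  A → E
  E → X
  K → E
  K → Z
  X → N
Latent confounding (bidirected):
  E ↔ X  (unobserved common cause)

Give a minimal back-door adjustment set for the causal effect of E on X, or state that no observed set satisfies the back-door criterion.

E→X: no observed back-door set.

desc(E)\{E}={N,X}; candidates ⊆ {A,K,Z}.
E↔X: latent back-door arc(s) into E.
size 0: {}; under {} E still reaches {A,K,N,X,Z} ∋ X.
size 1: {A}, {K}, {Z}; under {A} E still reaches {K,N,X,Z} ∋ X.
size 2: {A,K}, {A,Z}, {K,Z}; under {A,K} E still reaches {N,X} ∋ X.
E↔X cannot be blocked by any observed set — no back-door set.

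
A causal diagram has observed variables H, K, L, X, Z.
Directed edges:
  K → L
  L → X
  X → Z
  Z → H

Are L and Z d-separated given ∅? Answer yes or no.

Bayes-Ball from L | ∅ reaches {H,K,X,Z}.
Z ∈ reach(L|∅) ⇒ L ⊥̸ Z | ∅.

No — L and Z are d-connected given ∅.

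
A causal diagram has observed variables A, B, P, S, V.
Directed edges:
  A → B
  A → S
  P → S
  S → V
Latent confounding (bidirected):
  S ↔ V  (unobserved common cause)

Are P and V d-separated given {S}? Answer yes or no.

Bayes-Ball from P | {S} reaches {A,B,V}.
V ∈ reach(P|{S}) ⇒ P ⊥̸ V | {S}.

No — P and V are d-connected given {S}.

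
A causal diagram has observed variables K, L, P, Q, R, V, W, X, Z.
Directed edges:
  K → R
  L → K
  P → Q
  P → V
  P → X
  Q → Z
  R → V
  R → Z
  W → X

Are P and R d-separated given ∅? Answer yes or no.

Bayes-Ball from P | ∅ reaches {Q,V,X,Z}.
R ∉ reach(P|∅) ⇒ P ⊥ R | ∅.

Yes — P ⊥ R | ∅.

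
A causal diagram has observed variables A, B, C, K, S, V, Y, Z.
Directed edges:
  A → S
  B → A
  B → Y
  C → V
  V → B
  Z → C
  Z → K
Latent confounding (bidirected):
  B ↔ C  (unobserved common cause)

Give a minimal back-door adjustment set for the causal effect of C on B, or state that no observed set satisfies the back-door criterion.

C→B: no observed back-door set.

desc(C)\{C}={A,B,S,V,Y}; candidates ⊆ {K,Z}.
C↔B: latent back-door arc(s) into C.
size 0: {}; under {} C still reaches {A,B,K,S,Y,Z} ∋ B.
size 1: {K}, {Z}; under {K} C still reaches {A,B,S,Y,Z} ∋ B.
size 2: {K,Z}; under {K,Z} C still reaches {A,B,S,Y} ∋ B.
C↔B cannot be blocked by any observed set — no back-door set.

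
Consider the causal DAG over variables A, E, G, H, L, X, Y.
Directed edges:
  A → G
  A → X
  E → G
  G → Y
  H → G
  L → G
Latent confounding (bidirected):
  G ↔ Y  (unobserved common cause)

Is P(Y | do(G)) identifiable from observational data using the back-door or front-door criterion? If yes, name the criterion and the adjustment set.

desc(G)\{G}={Y}; candidates ⊆ {A,E,H,L,X}.
G↔Y: latent back-door arc(s) into G.
size 0: {}; under {} G still reaches {A,E,H,L,X,Y} ∋ Y.
size 1: {A}, {E}, {H} …(+2); under {A} G still reaches {E,H,L,Y} ∋ Y.
size 2: {A,E}, {A,H}, {A,L} …(+7); under {A,E} G still reaches {H,L,Y} ∋ Y.
G↔Y cannot be blocked by any observed set — no back-door set.
No mediator lies on a directed G→…→Y path.
Neither criterion identifies P(Y|do(G)) in this graph.

P(Y|do(G)): not identifiable (no BD/FD set).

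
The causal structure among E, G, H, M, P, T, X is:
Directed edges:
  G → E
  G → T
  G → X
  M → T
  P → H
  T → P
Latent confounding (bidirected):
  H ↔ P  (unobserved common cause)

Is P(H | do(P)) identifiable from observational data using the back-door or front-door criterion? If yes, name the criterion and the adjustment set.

desc(P)\{P}={H}; candidates ⊆ {E,G,M,T,X}.
P↔H: latent back-door arc(s) into P.
size 0: {}; under {} P still reaches {E,G,H,M,T,X} ∋ H.
size 1: {E}, {G}, {M} …(+2); under {E} P still reaches {G,H,M,T,X} ∋ H.
size 2: {E,G}, {E,M}, {E,T} …(+7); under {E,G} P still reaches {H,M,T} ∋ H.
P↔H cannot be blocked by any observed set — no back-door set.
No mediator lies on a directed P→…→H path.
Neither criterion identifies P(H|do(P)) in this graph.

P(H|do(P)): not identifiable (no BD/FD set).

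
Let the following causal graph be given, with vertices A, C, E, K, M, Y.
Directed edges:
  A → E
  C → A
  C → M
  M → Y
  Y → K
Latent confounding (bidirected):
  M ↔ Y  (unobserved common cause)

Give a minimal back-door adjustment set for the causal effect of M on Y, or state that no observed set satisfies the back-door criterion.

M→Y: no observed back-door set.

desc(M)\{M}={K,Y}; candidates ⊆ {A,C,E}.
M↔Y: latent back-door arc(s) into M.
size 0: {}; under {} M still reaches {A,C,E,K,Y} ∋ Y.
size 1: {A}, {C}, {E}; under {A} M still reaches {C,K,Y} ∋ Y.
size 2: {A,C}, {A,E}, {C,E}; under {A,C} M still reaches {K,Y} ∋ Y.
M↔Y cannot be blocked by any observed set — no back-door set.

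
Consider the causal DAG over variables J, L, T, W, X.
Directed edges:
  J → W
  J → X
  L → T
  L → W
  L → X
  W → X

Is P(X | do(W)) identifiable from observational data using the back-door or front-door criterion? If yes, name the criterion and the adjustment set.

desc(W)\{W}={X}; candidates ⊆ {J,L,T}.
size 0: {}; under {} W still reaches {J,L,T,X} ∋ X.
size 1: {J}, {L}, {T}; under {J} W still reaches {L,T,X} ∋ X.
{J,L}: W⊥X given {J,L} in G with W→· removed — back-door holds.
P(X|do(W)) = Σ_{J,L} P(X|W,J,L)·P(J,L).

P(X|do(W)): backdoor, adjust for {J, L}.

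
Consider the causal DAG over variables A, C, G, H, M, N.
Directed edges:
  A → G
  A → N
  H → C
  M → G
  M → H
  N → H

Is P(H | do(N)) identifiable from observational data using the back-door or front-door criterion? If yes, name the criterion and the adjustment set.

P(H|do(N)): backdoor, adjust for ∅.

desc(N)\{N}={C,H}; candidates ⊆ {A,G,M}.
∅: N⊥H given ∅ in G with N→· removed — back-door holds.
P(H|do(N)) = P(H|N) — no adjustment needed.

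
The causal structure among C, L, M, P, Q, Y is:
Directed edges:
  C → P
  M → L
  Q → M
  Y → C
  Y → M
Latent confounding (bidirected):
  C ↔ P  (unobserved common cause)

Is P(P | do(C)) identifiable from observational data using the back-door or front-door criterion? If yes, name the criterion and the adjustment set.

desc(C)\{C}={P}; candidates ⊆ {L,M,Q,Y}.
C↔P: latent back-door arc(s) into C.
size 0: {}; under {} C still reaches {L,M,P,Y} ∋ P.
size 1: {L}, {M}, {Q} …(+1); under {L} C still reaches {M,P,Q,Y} ∋ P.
size 2: {L,M}, {L,Q}, {L,Y} …(+3); under {L,M} C still reaches {P,Q,Y} ∋ P.
C↔P cannot be blocked by any observed set — no back-door set.
No mediator lies on a directed C→…→P path.
Neither criterion identifies P(P|do(C)) in this graph.

P(P|do(C)): not identifiable (no BD/FD set).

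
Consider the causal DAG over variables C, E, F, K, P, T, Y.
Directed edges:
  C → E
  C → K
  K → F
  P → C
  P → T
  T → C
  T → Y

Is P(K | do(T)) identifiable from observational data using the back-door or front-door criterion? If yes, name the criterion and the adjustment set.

desc(T)\{T}={C,E,F,K,Y}; candidates ⊆ {P}.
size 0: {}; under {} T still reaches {C,E,F,K,P} ∋ K.
{P}: T⊥K given {P} in G with T→· removed — back-door holds.
P(K|do(T)) = Σ_{P} P(K|T,P)·P(P).

P(K|do(T)): backdoor, adjust for {P}.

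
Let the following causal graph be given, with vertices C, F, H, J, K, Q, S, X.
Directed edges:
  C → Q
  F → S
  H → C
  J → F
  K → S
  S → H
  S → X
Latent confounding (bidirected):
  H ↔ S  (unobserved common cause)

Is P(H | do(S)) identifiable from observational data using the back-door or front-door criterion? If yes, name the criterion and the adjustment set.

P(H|do(S)): not identifiable (no BD/FD set).

desc(S)\{S}={C,H,Q,X}; candidates ⊆ {F,J,K}.
S↔H: latent back-door arc(s) into S.
size 0: {}; under {} S still reaches {C,F,H,J,K,Q} ∋ H.
size 1: {F}, {J}, {K}; under {F} S still reaches {C,H,K,Q} ∋ H.
size 2: {F,J}, {F,K}, {J,K}; under {F,J} S still reaches {C,H,K,Q} ∋ H.
S↔H cannot be blocked by any observed set — no back-door set.
No mediator lies on a directed S→…→H path.
Neither criterion identifies P(H|do(S)) in this graph.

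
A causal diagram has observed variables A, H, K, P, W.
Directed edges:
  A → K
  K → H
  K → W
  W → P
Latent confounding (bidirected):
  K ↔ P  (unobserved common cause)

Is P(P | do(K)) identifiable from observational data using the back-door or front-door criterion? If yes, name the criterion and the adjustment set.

P(P|do(K)): frontdoor, adjust for {W}.

desc(K)\{K}={H,P,W}; candidates ⊆ {A}.
K↔P: latent back-door arc(s) into K.
size 0: {}; under {} K still reaches {A,P} ∋ P.
size 1: {A}; under {A} K still reaches {P} ∋ P.
K↔P cannot be blocked by any observed set — no back-door set.
{W}: (i) intercepts every directed K→P path; (ii) no back-door K→{W}; (iii) {K} blocks every back-door {W}→P. Front-door holds.
P(P|do(K)) = Σ_{W} P(W|K) Σ_{K'} P(P|W,K')P(K').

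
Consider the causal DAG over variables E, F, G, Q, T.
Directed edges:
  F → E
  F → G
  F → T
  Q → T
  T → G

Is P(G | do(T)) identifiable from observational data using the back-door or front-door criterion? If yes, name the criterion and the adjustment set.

desc(T)\{T}={G}; candidates ⊆ {E,F,Q}.
size 0: {}; under {} T still reaches {E,F,G,Q} ∋ G.
{F}: T⊥G given {F} in G with T→· removed — back-door holds.
P(G|do(T)) = Σ_{F} P(G|T,F)·P(F).

P(G|do(T)): backdoor, adjust for {F}.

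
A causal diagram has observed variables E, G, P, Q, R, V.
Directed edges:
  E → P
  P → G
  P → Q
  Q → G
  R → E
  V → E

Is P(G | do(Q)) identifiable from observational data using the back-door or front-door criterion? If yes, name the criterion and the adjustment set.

P(G|do(Q)): backdoor, adjust for {P}.

desc(Q)\{Q}={G}; candidates ⊆ {E,P,R,V}.
size 0: {}; under {} Q still reaches {E,G,P,R,V} ∋ G.
{P}: Q⊥G given {P} in G with Q→· removed — back-door holds.
P(G|do(Q)) = Σ_{P} P(G|Q,P)·P(P).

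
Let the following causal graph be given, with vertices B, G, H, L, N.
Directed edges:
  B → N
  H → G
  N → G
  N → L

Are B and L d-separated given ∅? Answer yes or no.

Bayes-Ball from B | ∅ reaches {G,L,N}.
L ∈ reach(B|∅) ⇒ B ⊥̸ L | ∅.

No — B and L are d-connected given ∅.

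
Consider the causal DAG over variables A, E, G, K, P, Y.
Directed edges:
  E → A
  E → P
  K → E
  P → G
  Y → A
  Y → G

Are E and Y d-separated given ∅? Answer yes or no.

Bayes-Ball from E | ∅ reaches {A,G,K,P}.
Y ∉ reach(E|∅) ⇒ E ⊥ Y | ∅.

Yes — E ⊥ Y | ∅.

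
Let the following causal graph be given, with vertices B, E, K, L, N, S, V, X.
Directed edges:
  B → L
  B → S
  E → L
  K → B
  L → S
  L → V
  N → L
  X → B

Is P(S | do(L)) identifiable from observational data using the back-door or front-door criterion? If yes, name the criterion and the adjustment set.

desc(L)\{L}={S,V}; candidates ⊆ {B,E,K,N,X}.
size 0: {}; under {} L still reaches {B,E,K,N,S,X} ∋ S.
{B}: L⊥S given {B} in G with L→· removed — back-door holds.
P(S|do(L)) = Σ_{B} P(S|L,B)·P(B).

P(S|do(L)): backdoor, adjust for {B}.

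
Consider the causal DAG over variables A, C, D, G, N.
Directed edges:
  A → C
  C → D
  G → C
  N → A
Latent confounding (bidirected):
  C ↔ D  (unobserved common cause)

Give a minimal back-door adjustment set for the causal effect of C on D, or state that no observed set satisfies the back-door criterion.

C→D: no observed back-door set.

desc(C)\{C}={D}; candidates ⊆ {A,G,N}.
C↔D: latent back-door arc(s) into C.
size 0: {}; under {} C still reaches {A,D,G,N} ∋ D.
size 1: {A}, {G}, {N}; under {A} C still reaches {D,G} ∋ D.
size 2: {A,G}, {A,N}, {G,N}; under {A,G} C still reaches {D} ∋ D.
C↔D cannot be blocked by any observed set — no back-door set.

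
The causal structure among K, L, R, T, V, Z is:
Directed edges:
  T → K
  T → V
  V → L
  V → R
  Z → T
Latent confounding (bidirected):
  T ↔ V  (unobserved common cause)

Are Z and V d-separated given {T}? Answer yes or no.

Bayes-Ball from Z | {T} reaches {L,R,V}.
V ∈ reach(Z|{T}) ⇒ Z ⊥̸ V | {T}.

No — Z and V are d-connected given {T}.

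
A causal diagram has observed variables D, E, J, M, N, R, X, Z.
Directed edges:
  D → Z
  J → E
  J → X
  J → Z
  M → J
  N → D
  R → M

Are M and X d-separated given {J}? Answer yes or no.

Bayes-Ball from M | {J} reaches {R}.
X ∉ reach(M|{J}) ⇒ M ⊥ X | {J}.

Yes — M ⊥ X | {J}.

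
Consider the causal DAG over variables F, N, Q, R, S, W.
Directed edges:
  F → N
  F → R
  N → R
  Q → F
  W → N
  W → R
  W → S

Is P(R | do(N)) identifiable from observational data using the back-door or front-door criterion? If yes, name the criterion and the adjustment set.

desc(N)\{N}={R}; candidates ⊆ {F,Q,S,W}.
size 0: {}; under {} N still reaches {F,Q,R,S,W} ∋ R.
size 1: {F}, {Q}, {S} …(+1); under {F} N still reaches {R,S,W} ∋ R.
{F,W}: N⊥R given {F,W} in G with N→· removed — back-door holds.
P(R|do(N)) = Σ_{F,W} P(R|N,F,W)·P(F,W).

P(R|do(N)): backdoor, adjust for {F, W}.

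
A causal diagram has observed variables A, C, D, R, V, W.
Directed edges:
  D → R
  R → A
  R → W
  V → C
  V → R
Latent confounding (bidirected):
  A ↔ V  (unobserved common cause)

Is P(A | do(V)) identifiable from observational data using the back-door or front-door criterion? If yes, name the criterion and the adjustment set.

desc(V)\{V}={A,C,R,W}; candidates ⊆ {D}.
V↔A: latent back-door arc(s) into V.
size 0: {}; under {} V still reaches {A} ∋ A.
size 1: {D}; under {D} V still reaches {A} ∋ A.
V↔A cannot be blocked by any observed set — no back-door set.
{R}: (i) intercepts every directed V→A path; (ii) no back-door V→{R}; (iii) {V} blocks every back-door {R}→A. Front-door holds.
P(A|do(V)) = Σ_{R} P(R|V) Σ_{V'} P(A|R,V')P(V').

P(A|do(V)): frontdoor, adjust for {R}.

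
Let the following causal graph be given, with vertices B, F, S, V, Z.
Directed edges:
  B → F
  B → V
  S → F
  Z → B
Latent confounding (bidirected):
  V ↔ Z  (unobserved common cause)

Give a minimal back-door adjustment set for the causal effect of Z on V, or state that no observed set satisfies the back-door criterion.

desc(Z)\{Z}={B,F,V}; candidates ⊆ {S}.
Z↔V: latent back-door arc(s) into Z.
size 0: {}; under {} Z still reaches {V} ∋ V.
size 1: {S}; under {S} Z still reaches {V} ∋ V.
Z↔V cannot be blocked by any observed set — no back-door set.

Z→V: no observed back-door set.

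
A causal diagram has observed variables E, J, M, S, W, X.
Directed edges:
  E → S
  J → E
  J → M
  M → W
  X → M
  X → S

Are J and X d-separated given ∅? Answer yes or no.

Yes — J ⊥ X | ∅.

Bayes-Ball from J | ∅ reaches {E,M,S,W}.
X ∉ reach(J|∅) ⇒ J ⊥ X | ∅.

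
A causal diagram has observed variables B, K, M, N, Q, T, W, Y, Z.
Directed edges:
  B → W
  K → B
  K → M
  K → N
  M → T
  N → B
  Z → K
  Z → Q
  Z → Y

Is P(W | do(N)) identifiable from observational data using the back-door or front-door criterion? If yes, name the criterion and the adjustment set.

P(W|do(N)): backdoor, adjust for {K}.

desc(N)\{N}={B,W}; candidates ⊆ {K,M,Q,T,Y,Z}.
size 0: {}; under {} N still reaches {B,K,M,Q,T,W,Y,Z} ∋ W.
{K}: N⊥W given {K} in G with N→· removed — back-door holds.
P(W|do(N)) = Σ_{K} P(W|N,K)·P(K).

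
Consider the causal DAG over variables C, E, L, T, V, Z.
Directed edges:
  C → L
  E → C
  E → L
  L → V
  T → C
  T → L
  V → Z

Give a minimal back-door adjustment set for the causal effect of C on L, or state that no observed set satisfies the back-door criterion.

C→L: minimal back-door set {E, T}.

desc(C)\{C}={L,V,Z}; candidates ⊆ {E,T}.
size 0: {}; under {} C still reaches {E,L,T,V,Z} ∋ L.
size 1: {E}, {T}; under {E} C still reaches {L,T,V,Z} ∋ L.
{E,T}: C⊥L given {E,T} in G with C→· removed — back-door holds.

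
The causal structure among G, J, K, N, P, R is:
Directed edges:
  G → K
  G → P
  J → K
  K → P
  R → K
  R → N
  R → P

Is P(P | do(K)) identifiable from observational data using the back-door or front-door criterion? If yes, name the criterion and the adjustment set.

P(P|do(K)): backdoor, adjust for {G, R}.

desc(K)\{K}={P}; candidates ⊆ {G,J,N,R}.
size 0: {}; under {} K still reaches {G,J,N,P,R} ∋ P.
size 1: {G}, {J}, {N} …(+1); under {G} K still reaches {J,N,P,R} ∋ P.
{G,R}: K⊥P given {G,R} in G with K→· removed — back-door holds.
P(P|do(K)) = Σ_{G,R} P(P|K,G,R)·P(G,R).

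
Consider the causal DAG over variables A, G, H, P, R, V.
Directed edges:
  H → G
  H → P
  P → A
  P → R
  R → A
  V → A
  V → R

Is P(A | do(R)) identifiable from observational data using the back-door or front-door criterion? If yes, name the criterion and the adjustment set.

P(A|do(R)): backdoor, adjust for {P, V}.

desc(R)\{R}={A}; candidates ⊆ {G,H,P,V}.
size 0: {}; under {} R still reaches {A,G,H,P,V} ∋ A.
size 1: {G}, {H}, {P} …(+1); under {G} R still reaches {A,H,P,V} ∋ A.
{P,V}: R⊥A given {P,V} in G with R→· removed — back-door holds.
P(A|do(R)) = Σ_{P,V} P(A|R,P,V)·P(P,V).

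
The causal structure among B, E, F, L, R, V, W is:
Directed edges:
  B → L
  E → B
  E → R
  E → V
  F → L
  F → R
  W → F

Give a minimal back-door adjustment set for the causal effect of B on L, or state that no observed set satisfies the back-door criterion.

desc(B)\{B}={L}; candidates ⊆ {E,F,R,V,W}.
∅: B⊥L given ∅ in G with B→· removed — back-door holds.

B→L: minimal back-door set ∅.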